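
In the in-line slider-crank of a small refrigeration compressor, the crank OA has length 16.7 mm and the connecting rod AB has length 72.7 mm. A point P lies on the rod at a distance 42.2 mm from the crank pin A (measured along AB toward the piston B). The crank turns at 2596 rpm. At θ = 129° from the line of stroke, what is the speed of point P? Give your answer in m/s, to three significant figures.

3.44

ω = 271.9 rad/s.  Crank-pin speed |V_A| = rω = 4.5399 m/s, perpendicular to OA.
Rod angle: sinφ = −(r/L) sinθ ⇒ φ = -10.284°; ω_rod = −rω cosθ/√(L²−r²sin²θ) = +39.941 rad/s.
V_P = V_A + ω_rod × AP, with AP = 0.0422 m along the rod.
Components: V_Px = −rω sinθ − a·ω_rod·sinφ = -3.2273 m/s;  V_Py = rω cosθ + a·ω_rod·cosφ = -1.1986 m/s.
|V_P| = √(V_Px² + V_Py²) = 3.4427 m/s.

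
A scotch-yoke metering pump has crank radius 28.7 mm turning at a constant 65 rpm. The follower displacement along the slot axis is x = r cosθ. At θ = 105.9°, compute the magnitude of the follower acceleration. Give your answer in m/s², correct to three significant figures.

0.364

ω = 6.807 rad/s (from 65 rpm).
x = r cosθ ⇒ ẍ = −rω² cosθ (ω constant).
|a| = rω²|cosθ| = 0.0287·(6.807)²·|cos 105.9°| = 0.36429 m/s².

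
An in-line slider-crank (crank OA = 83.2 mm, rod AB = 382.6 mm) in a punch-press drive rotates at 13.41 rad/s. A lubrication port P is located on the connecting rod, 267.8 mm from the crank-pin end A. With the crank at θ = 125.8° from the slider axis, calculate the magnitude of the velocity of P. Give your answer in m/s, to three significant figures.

ω = 13.41 rad/s.  Crank-pin speed |V_A| = rω = 1.1157 m/s, perpendicular to OA.
Rod angle: sinφ = −(r/L) sinθ ⇒ φ = -10.159°; ω_rod = −rω cosθ/√(L²−r²sin²θ) = +1.733 rad/s.
V_P = V_A + ω_rod × AP, with AP = 0.2678 m along the rod.
Components: V_Px = −rω sinθ − a·ω_rod·sinφ = -0.82306 m/s;  V_Py = rω cosθ + a·ω_rod·cosφ = -0.19583 m/s.
|V_P| = √(V_Px² + V_Py²) = 0.84604 m/s.

0.846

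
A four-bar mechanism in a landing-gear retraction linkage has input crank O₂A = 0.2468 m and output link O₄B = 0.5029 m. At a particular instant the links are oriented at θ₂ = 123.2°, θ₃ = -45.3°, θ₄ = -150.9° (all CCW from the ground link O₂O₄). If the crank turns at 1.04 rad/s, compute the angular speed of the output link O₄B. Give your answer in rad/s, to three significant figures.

0.106

ω₂ = 1.04 rad/s
Differentiating the loop-closure r₂e^{iθ₂}+r₃e^{iθ₃}=r₁+r₄e^{iθ₄} gives r₂ω₂e^{iθ₂}+r₃ω₃e^{iθ₃}=r₄ω₄e^{iθ₄}.
Eliminating the other unknown: ω₄ = r₂ω₂ sin(θ₂−θ₃) / [r₄ sin(θ₄−θ₃)].
Numerator sine = +0.19937; denominator sine = -0.96316.
Result = 0.2468·1.04·(+0.19937) / (0.5029·(-0.96316)) = -0.10565 rad/s; magnitude 0.10565 rad/s.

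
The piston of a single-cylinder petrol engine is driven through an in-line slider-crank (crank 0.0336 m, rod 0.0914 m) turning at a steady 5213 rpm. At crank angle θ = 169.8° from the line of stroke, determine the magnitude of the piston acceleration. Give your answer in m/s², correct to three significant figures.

ω = 2π·5213/60 = 545.9 rad/s
x(θ) = r cosθ + √(L² − r² sin²θ); with ω constant, a = ω²·d²x/dθ².
d²x/dθ² = −r cosθ − r²(cos2θ)/√u − r⁴ sin²2θ/(4u^{3/2}),  u = L² − r² sin²θ = 0.00831856 m².
Substituting r = 0.0336 m, L = 0.0914 m, θ = 169.8°: d²x/dθ² = +0.021416 m.
a = ω²·d²x/dθ² = (545.9)²·(+0.021416) = +6382.3 m/s²;  |a| = 6382.3 m/s².

6380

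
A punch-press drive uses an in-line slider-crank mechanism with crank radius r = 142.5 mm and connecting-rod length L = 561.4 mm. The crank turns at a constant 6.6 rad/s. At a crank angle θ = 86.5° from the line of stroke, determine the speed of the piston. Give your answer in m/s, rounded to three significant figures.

0.954

ω = 6.6 rad/s
For an in-line slider-crank, x = r cosθ + √(L² − r² sin²θ), so v = −rω sinθ·[1 + r cosθ/√(L² − r² sin²θ)].
With r = 0.1425 m, L = 0.5614 m, θ = 86.5°: √(L² − r² sin²θ) = 0.54308 m.
v = −0.1425·6.6·0.99813·[1 + 0.1425·0.06105/0.54308] = -0.95378 m/s.
|v| = 0.95378 m/s.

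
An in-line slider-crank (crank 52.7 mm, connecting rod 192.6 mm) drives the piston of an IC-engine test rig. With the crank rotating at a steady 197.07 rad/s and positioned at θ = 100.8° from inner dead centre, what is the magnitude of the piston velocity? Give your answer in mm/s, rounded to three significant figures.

ω = 197.1 rad/s
For an in-line slider-crank, x = r cosθ + √(L² − r² sin²θ), so v = −rω sinθ·[1 + r cosθ/√(L² − r² sin²θ)].
With r = 0.0527 m, L = 0.1926 m, θ = 100.8°: √(L² − r² sin²θ) = 0.18551 m.
v = −0.0527·197.1·0.98229·[1 + 0.0527·-0.18738/0.18551] = -9.6586 m/s.
|v| = 9.6586 m/s = 9658.6 mm/s.

9660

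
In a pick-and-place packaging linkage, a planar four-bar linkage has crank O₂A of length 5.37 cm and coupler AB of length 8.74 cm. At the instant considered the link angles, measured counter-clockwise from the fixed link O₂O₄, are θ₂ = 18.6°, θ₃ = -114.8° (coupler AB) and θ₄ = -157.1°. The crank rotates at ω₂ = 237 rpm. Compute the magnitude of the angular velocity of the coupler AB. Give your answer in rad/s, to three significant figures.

1.70

ω₂ = 24.82 rad/s (from 237 rpm).
Differentiating the loop-closure r₂e^{iθ₂}+r₃e^{iθ₃}=r₁+r₄e^{iθ₄} gives r₂ω₂e^{iθ₂}+r₃ω₃e^{iθ₃}=r₄ω₄e^{iθ₄}.
Eliminating the other unknown: ω₃ = r₂ω₂ sin(θ₄−θ₂) / [r₃ sin(θ₃−θ₄)].
Numerator sine = -0.07498; denominator sine = +0.67301.
Result = 0.0537·24.82·(-0.07498) / (0.0874·(+0.67301)) = -1.6988 rad/s; magnitude 1.6988 rad/s.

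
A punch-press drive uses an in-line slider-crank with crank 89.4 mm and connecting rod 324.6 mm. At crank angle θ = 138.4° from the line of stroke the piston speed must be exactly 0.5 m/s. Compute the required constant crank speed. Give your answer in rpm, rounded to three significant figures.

For an in-line slider-crank, |v_piston| = rω|sinθ|·[1 + r cosθ/√(L² − r² sin²θ)].
With r = 0.0894 m, L = 0.3246 m, θ = 138.4°: the bracketed kinematic factor |dx/dθ| = 0.046921 m.
ω = v/|dx/dθ| = 0.5/0.046921 = 10.656 rad/s.
N = 60ω/(2π) = 101.76 rpm.

102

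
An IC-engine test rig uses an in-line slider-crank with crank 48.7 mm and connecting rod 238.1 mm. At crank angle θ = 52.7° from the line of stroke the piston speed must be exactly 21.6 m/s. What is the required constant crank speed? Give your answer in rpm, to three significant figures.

For an in-line slider-crank, |v_piston| = rω|sinθ|·[1 + r cosθ/√(L² − r² sin²θ)].
With r = 0.0487 m, L = 0.2381 m, θ = 52.7°: the bracketed kinematic factor |dx/dθ| = 0.043606 m.
ω = v/|dx/dθ| = 21.6/0.043606 = 495.34 rad/s.
N = 60ω/(2π) = 4730.2 rpm.

4730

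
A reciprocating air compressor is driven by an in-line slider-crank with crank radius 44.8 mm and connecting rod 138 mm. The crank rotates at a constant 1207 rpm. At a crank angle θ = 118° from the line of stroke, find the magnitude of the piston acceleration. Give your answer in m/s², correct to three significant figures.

ω = 2π·1207/60 = 126.4 rad/s
x(θ) = r cosθ + √(L² − r² sin²θ); with ω constant, a = ω²·d²x/dθ².
d²x/dθ² = −r cosθ − r²(cos2θ)/√u − r⁴ sin²2θ/(4u^{3/2}),  u = L² − r² sin²θ = 0.0174793 m².
Substituting r = 0.0448 m, L = 0.138 m, θ = 118°: d²x/dθ² = +0.029222 m.
a = ω²·d²x/dθ² = (126.4)²·(+0.029222) = +466.85 m/s²;  |a| = 466.85 m/s².

467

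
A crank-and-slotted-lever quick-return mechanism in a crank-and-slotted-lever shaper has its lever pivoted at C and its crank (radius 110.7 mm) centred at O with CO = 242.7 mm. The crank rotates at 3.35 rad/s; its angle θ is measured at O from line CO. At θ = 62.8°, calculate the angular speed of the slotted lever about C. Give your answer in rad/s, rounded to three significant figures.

ω = 3.35 rad/s
Crank pin A relative to C: A = (d + r cosθ, r sinθ); lever angle φ = atan2(r sinθ, d + r cosθ).
Differentiating tanφ: φ̇ = rω(d cosθ + r)/(d² + r² + 2dr cosθ).
d² + r² + 2dr cosθ = |CA|² = 0.0957194 m²;  d cosθ + r = +0.22164 m.
|ω_lever| = |0.1107·3.35·+0.22164| / 0.0957194 = 0.85869 rad/s.

0.859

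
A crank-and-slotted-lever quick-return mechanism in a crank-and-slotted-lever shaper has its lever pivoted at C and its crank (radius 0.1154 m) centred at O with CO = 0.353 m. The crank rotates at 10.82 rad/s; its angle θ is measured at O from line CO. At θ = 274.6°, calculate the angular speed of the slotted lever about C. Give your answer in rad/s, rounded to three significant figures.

ω = 10.82 rad/s
Crank pin A relative to C: A = (d + r cosθ, r sinθ); lever angle φ = atan2(r sinθ, d + r cosθ).
Differentiating tanφ: φ̇ = rω(d cosθ + r)/(d² + r² + 2dr cosθ).
d² + r² + 2dr cosθ = |CA|² = 0.14446 m²;  d cosθ + r = +0.14371 m.
|ω_lever| = |0.1154·10.82·+0.14371| / 0.14446 = 1.2421 rad/s.

1.24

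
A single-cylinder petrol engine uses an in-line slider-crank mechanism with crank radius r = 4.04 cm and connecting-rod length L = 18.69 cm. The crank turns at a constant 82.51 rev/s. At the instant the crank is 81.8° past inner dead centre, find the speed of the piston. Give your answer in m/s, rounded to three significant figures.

21.4

ω = 2π·82.5 = 518.4 rad/s
For an in-line slider-crank, x = r cosθ + √(L² − r² sin²θ), so v = −rω sinθ·[1 + r cosθ/√(L² − r² sin²θ)].
With r = 0.0404 m, L = 0.1869 m, θ = 81.8°: √(L² − r² sin²θ) = 0.18257 m.
v = −0.0404·518.4·0.98978·[1 + 0.0404·0.14263/0.18257] = -21.385 m/s.
|v| = 21.385 m/s.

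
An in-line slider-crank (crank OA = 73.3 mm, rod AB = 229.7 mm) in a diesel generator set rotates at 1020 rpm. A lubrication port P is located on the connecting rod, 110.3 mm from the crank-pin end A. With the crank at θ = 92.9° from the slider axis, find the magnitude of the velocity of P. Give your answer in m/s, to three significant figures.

7.76

ω = 106.8 rad/s.  Crank-pin speed |V_A| = rω = 7.8295 m/s, perpendicular to OA.
Rod angle: sinφ = −(r/L) sinθ ⇒ φ = -18.585°; ω_rod = −rω cosθ/√(L²−r²sin²θ) = +1.8194 rad/s.
V_P = V_A + ω_rod × AP, with AP = 0.1103 m along the rod.
Components: V_Px = −rω sinθ − a·ω_rod·sinφ = -7.7555 m/s;  V_Py = rω cosθ + a·ω_rod·cosφ = -0.2059 m/s.
|V_P| = √(V_Px² + V_Py²) = 7.7582 m/s.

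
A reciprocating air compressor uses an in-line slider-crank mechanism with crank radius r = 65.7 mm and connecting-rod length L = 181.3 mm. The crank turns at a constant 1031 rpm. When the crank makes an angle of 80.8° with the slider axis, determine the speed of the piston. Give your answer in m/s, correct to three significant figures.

ω = 2π·1031/60 = 108 rad/s
For an in-line slider-crank, x = r cosθ + √(L² − r² sin²θ), so v = −rω sinθ·[1 + r cosθ/√(L² − r² sin²θ)].
With r = 0.0657 m, L = 0.1813 m, θ = 80.8°: √(L² − r² sin²θ) = 0.1693 m.
v = −0.0657·108·0.98714·[1 + 0.0657·0.15988/0.1693] = -7.4366 m/s.
|v| = 7.4366 m/s.

7.44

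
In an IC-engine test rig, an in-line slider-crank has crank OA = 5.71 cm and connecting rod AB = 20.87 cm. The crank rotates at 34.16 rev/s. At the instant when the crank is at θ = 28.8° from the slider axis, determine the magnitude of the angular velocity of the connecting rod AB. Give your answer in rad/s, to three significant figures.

ω = 214.6 rad/s (converted from 34.16 rev/s).
The rod makes angle φ with the slider axis where L sinφ = r sinθ; differentiating, L cosφ·φ̇ = r ω cosθ.
L cosφ = √(L² − r² sin²θ) = 0.20688 m.
|ω_rod| = r ω |cosθ| / √(L² − r² sin²θ) = 0.0571·214.6·0.87631/0.20688 = 51.913 rad/s.

51.9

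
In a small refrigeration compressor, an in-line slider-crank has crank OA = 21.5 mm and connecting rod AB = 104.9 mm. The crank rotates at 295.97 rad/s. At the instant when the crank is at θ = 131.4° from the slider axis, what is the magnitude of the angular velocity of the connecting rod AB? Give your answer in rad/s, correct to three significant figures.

40.6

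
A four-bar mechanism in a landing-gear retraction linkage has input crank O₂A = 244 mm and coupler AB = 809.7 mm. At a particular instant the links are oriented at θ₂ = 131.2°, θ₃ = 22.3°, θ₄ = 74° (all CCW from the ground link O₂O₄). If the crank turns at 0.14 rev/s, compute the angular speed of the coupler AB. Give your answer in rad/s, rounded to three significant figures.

0.284

ω₂ = 0.8796 rad/s (from 0.14 rev/s).
Differentiating the loop-closure r₂e^{iθ₂}+r₃e^{iθ₃}=r₁+r₄e^{iθ₄} gives r₂ω₂e^{iθ₂}+r₃ω₃e^{iθ₃}=r₄ω₄e^{iθ₄}.
Eliminating the other unknown: ω₃ = r₂ω₂ sin(θ₄−θ₂) / [r₃ sin(θ₃−θ₄)].
Numerator sine = -0.84057; denominator sine = -0.78478.
Result = 0.244·0.8796·(-0.84057) / (0.8097·(-0.78478)) = +0.28392 rad/s; magnitude 0.28392 rad/s.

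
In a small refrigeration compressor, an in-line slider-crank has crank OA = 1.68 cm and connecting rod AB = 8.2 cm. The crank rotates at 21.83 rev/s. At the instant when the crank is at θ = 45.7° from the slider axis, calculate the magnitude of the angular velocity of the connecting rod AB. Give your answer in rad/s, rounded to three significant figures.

19.8

ω = 137.2 rad/s (converted from 21.83 rev/s).
The rod makes angle φ with the slider axis where L sinφ = r sinθ; differentiating, L cosφ·φ̇ = r ω cosθ.
L cosφ = √(L² − r² sin²θ) = 0.081114 m.
|ω_rod| = r ω |cosθ| / √(L² − r² sin²θ) = 0.0168·137.2·0.69842/0.081114 = 19.841 rad/s.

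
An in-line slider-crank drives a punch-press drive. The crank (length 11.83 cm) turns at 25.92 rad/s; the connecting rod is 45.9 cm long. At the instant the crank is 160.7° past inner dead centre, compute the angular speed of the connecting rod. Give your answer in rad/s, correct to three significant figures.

6.33

ω = 25.92 rad/s
The rod makes angle φ with the slider axis where L sinφ = r sinθ; differentiating, L cosφ·φ̇ = r ω cosθ.
L cosφ = √(L² − r² sin²θ) = 0.45733 m.
|ω_rod| = r ω |cosθ| / √(L² − r² sin²θ) = 0.1183·25.92·0.94380/0.45733 = 6.328 rad/s.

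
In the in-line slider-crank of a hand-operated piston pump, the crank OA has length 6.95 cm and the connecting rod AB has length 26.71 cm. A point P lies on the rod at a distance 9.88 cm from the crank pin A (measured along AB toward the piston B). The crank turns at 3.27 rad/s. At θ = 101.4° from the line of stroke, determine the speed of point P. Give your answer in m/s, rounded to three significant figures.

0.220

ω = 3.27 rad/s.  Crank-pin speed |V_A| = rω = 0.22727 m/s, perpendicular to OA.
Rod angle: sinφ = −(r/L) sinθ ⇒ φ = -14.778°; ω_rod = −rω cosθ/√(L²−r²sin²θ) = +0.17393 rad/s.
V_P = V_A + ω_rod × AP, with AP = 0.0988 m along the rod.
Components: V_Px = −rω sinθ − a·ω_rod·sinφ = -0.2184 m/s;  V_Py = rω cosθ + a·ω_rod·cosφ = -0.028305 m/s.
|V_P| = √(V_Px² + V_Py²) = 0.22022 m/s.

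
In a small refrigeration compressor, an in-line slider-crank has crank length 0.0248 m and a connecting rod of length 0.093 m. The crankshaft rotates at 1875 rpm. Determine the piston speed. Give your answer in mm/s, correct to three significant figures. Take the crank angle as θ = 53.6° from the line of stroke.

4550

ω = 2π·1875/60 = 196.3 rad/s
For an in-line slider-crank, x = r cosθ + √(L² − r² sin²θ), so v = −rω sinθ·[1 + r cosθ/√(L² − r² sin²θ)].
With r = 0.0248 m, L = 0.093 m, θ = 53.6°: √(L² − r² sin²θ) = 0.090833 m.
v = −0.0248·196.3·0.80489·[1 + 0.0248·0.59342/0.090833] = -4.5544 m/s.
|v| = 4.5544 m/s = 4554.4 mm/s.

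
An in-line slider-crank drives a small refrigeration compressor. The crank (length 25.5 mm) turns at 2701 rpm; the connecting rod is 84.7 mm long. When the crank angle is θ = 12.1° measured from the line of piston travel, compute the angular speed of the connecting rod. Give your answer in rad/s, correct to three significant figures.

ω = 282.8 rad/s (converted from 2701 rpm).
The rod makes angle φ with the slider axis where L sinφ = r sinθ; differentiating, L cosφ·φ̇ = r ω cosθ.
L cosφ = √(L² − r² sin²θ) = 0.084531 m.
|ω_rod| = r ω |cosθ| / √(L² − r² sin²θ) = 0.0255·282.8·0.97778/0.084531 = 83.429 rad/s.

83.4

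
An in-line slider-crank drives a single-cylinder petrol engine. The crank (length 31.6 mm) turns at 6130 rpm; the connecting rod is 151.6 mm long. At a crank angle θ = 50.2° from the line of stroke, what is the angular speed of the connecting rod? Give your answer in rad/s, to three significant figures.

86.8

ω = 641.9 rad/s (converted from 6130 rpm).
The rod makes angle φ with the slider axis where L sinφ = r sinθ; differentiating, L cosφ·φ̇ = r ω cosθ.
L cosφ = √(L² − r² sin²θ) = 0.14964 m.
|ω_rod| = r ω |cosθ| / √(L² − r² sin²θ) = 0.0316·641.9·0.64011/0.14964 = 86.771 rad/s.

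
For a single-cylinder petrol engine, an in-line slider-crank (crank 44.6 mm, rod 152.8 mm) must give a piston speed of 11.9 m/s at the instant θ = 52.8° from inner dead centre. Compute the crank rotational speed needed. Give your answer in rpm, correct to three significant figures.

For an in-line slider-crank, |v_piston| = rω|sinθ|·[1 + r cosθ/√(L² − r² sin²θ)].
With r = 0.0446 m, L = 0.1528 m, θ = 52.8°: the bracketed kinematic factor |dx/dθ| = 0.041971 m.
ω = v/|dx/dθ| = 11.9/0.041971 = 283.53 rad/s.
N = 60ω/(2π) = 2707.5 rpm.

2710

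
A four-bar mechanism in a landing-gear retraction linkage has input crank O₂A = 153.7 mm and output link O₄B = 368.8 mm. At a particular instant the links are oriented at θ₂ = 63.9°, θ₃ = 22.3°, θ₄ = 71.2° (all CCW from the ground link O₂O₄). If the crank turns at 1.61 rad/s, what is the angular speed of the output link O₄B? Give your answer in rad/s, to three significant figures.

ω₂ = 1.61 rad/s
Differentiating the loop-closure r₂e^{iθ₂}+r₃e^{iθ₃}=r₁+r₄e^{iθ₄} gives r₂ω₂e^{iθ₂}+r₃ω₃e^{iθ₃}=r₄ω₄e^{iθ₄}.
Eliminating the other unknown: ω₄ = r₂ω₂ sin(θ₂−θ₃) / [r₄ sin(θ₄−θ₃)].
Numerator sine = +0.66393; denominator sine = +0.75356.
Result = 0.1537·1.61·(+0.66393) / (0.3688·(+0.75356)) = +0.59117 rad/s; magnitude 0.59117 rad/s.

0.591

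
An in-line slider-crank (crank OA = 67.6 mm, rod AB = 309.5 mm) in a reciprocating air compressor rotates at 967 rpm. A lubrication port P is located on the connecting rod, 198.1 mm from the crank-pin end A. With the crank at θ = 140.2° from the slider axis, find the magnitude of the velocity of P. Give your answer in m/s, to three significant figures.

4.34

ω = 101.3 rad/s.  Crank-pin speed |V_A| = rω = 6.8454 m/s, perpendicular to OA.
Rod angle: sinφ = −(r/L) sinθ ⇒ φ = -8.037°; ω_rod = −rω cosθ/√(L²−r²sin²θ) = +17.161 rad/s.
V_P = V_A + ω_rod × AP, with AP = 0.1981 m along the rod.
Components: V_Px = −rω sinθ − a·ω_rod·sinφ = -3.9065 m/s;  V_Py = rω cosθ + a·ω_rod·cosφ = -1.893 m/s.
|V_P| = √(V_Px² + V_Py²) = 4.341 m/s.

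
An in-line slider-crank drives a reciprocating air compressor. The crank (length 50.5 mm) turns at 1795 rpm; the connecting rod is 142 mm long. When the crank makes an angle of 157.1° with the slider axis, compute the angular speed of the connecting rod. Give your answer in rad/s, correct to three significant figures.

62.2

ω = 188 rad/s (converted from 1795 rpm).
The rod makes angle φ with the slider axis where L sinφ = r sinθ; differentiating, L cosφ·φ̇ = r ω cosθ.
L cosφ = √(L² − r² sin²θ) = 0.14063 m.
|ω_rod| = r ω |cosθ| / √(L² − r² sin²θ) = 0.0505·188·0.92119/0.14063 = 62.179 rad/s.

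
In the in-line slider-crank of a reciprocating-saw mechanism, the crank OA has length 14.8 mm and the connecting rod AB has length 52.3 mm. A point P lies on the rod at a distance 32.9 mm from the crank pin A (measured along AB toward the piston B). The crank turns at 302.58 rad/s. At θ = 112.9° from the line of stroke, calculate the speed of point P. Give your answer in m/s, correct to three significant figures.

3.88

ω = 302.6 rad/s.  Crank-pin speed |V_A| = rω = 4.4782 m/s, perpendicular to OA.
Rod angle: sinφ = −(r/L) sinθ ⇒ φ = -15.110°; ω_rod = −rω cosθ/√(L²−r²sin²θ) = +34.512 rad/s.
V_P = V_A + ω_rod × AP, with AP = 0.0329 m along the rod.
Components: V_Px = −rω sinθ − a·ω_rod·sinφ = -3.8293 m/s;  V_Py = rω cosθ + a·ω_rod·cosφ = -0.64638 m/s.
|V_P| = √(V_Px² + V_Py²) = 3.8834 m/s.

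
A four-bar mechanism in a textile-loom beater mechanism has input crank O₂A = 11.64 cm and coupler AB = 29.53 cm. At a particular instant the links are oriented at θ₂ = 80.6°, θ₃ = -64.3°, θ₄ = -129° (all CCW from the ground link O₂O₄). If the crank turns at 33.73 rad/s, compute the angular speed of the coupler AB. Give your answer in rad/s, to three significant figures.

7.26

ω₂ = 33.73 rad/s
Differentiating the loop-closure r₂e^{iθ₂}+r₃e^{iθ₃}=r₁+r₄e^{iθ₄} gives r₂ω₂e^{iθ₂}+r₃ω₃e^{iθ₃}=r₄ω₄e^{iθ₄}.
Eliminating the other unknown: ω₃ = r₂ω₂ sin(θ₄−θ₂) / [r₃ sin(θ₃−θ₄)].
Numerator sine = +0.49394; denominator sine = +0.90408.
Result = 0.1164·33.73·(+0.49394) / (0.2953·(+0.90408)) = +7.264 rad/s; magnitude 7.264 rad/s.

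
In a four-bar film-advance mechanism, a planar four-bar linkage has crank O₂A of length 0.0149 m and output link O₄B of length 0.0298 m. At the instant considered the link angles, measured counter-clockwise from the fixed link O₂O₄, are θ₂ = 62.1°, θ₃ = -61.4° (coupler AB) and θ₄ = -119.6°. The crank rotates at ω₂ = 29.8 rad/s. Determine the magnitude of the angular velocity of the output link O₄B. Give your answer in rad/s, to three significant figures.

ω₂ = 29.8 rad/s
Differentiating the loop-closure r₂e^{iθ₂}+r₃e^{iθ₃}=r₁+r₄e^{iθ₄} gives r₂ω₂e^{iθ₂}+r₃ω₃e^{iθ₃}=r₄ω₄e^{iθ₄}.
Eliminating the other unknown: ω₄ = r₂ω₂ sin(θ₂−θ₃) / [r₄ sin(θ₄−θ₃)].
Numerator sine = +0.83389; denominator sine = -0.84989.
Result = 0.0149·29.8·(+0.83389) / (0.0298·(-0.84989)) = -14.619 rad/s; magnitude 14.619 rad/s.

14.6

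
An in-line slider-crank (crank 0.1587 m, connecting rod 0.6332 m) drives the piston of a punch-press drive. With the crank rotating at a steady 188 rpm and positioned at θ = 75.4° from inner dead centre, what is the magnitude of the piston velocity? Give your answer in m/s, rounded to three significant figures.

3.22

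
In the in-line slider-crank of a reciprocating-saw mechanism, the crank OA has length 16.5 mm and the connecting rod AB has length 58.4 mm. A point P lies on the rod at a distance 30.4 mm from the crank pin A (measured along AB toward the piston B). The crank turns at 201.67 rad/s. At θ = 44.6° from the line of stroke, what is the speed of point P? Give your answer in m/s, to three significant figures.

2.82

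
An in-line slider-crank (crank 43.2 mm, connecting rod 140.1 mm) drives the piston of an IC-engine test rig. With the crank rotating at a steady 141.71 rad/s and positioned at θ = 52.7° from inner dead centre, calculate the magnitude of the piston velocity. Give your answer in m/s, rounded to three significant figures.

ω = 141.7 rad/s
For an in-line slider-crank, x = r cosθ + √(L² − r² sin²θ), so v = −rω sinθ·[1 + r cosθ/√(L² − r² sin²θ)].
With r = 0.0432 m, L = 0.1401 m, θ = 52.7°: √(L² − r² sin²θ) = 0.13582 m.
v = −0.0432·141.7·0.79547·[1 + 0.0432·0.60599/0.13582] = -5.8084 m/s.
|v| = 5.8084 m/s.

5.81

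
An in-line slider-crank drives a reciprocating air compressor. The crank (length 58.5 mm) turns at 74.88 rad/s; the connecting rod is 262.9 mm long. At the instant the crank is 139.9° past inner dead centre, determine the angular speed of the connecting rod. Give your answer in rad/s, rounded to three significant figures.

ω = 74.88 rad/s
The rod makes angle φ with the slider axis where L sinφ = r sinθ; differentiating, L cosφ·φ̇ = r ω cosθ.
L cosφ = √(L² − r² sin²θ) = 0.26019 m.
|ω_rod| = r ω |cosθ| / √(L² − r² sin²θ) = 0.0585·74.88·0.76492/0.26019 = 12.878 rad/s.

12.9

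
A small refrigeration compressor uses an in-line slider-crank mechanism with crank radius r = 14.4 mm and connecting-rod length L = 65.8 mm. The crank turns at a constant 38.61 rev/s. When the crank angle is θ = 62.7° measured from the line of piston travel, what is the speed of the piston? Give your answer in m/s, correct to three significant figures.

ω = 2π·38.6 = 242.6 rad/s
For an in-line slider-crank, x = r cosθ + √(L² − r² sin²θ), so v = −rω sinθ·[1 + r cosθ/√(L² − r² sin²θ)].
With r = 0.0144 m, L = 0.0658 m, θ = 62.7°: √(L² − r² sin²θ) = 0.064544 m.
v = −0.0144·242.6·0.88862·[1 + 0.0144·0.45865/0.064544] = -3.4219 m/s.
|v| = 3.4219 m/s.

3.42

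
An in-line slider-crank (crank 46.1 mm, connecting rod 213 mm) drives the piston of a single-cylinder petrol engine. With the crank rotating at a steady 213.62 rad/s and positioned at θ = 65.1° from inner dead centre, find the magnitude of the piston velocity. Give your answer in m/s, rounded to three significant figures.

9.76

ω = 213.6 rad/s
For an in-line slider-crank, x = r cosθ + √(L² − r² sin²θ), so v = −rω sinθ·[1 + r cosθ/√(L² − r² sin²θ)].
With r = 0.0461 m, L = 0.213 m, θ = 65.1°: √(L² − r² sin²θ) = 0.20886 m.
v = −0.0461·213.6·0.90704·[1 + 0.0461·0.42104/0.20886] = -9.7626 m/s.
|v| = 9.7626 m/s.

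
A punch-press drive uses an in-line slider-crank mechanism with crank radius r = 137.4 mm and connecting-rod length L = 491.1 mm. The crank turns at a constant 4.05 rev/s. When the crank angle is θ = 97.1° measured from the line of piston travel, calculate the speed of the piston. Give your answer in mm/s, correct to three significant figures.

3340

ω = 2π·4.05 = 25.45 rad/s
For an in-line slider-crank, x = r cosθ + √(L² − r² sin²θ), so v = −rω sinθ·[1 + r cosθ/√(L² − r² sin²θ)].
With r = 0.1374 m, L = 0.4911 m, θ = 97.1°: √(L² − r² sin²θ) = 0.47179 m.
v = −0.1374·25.45·0.99233·[1 + 0.1374·-0.12360/0.47179] = -3.3447 m/s.
|v| = 3.3447 m/s = 3344.7 mm/s.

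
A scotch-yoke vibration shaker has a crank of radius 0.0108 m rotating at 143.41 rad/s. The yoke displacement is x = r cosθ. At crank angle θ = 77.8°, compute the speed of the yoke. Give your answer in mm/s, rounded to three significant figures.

1510

ω = 143.4 rad/s
x = r cosθ ⇒ ẋ = −rω sinθ.
|v| = rω|sinθ| = 0.0108·143.4·|sin 77.8°| = 1.5138 m/s = 1513.8 mm/s.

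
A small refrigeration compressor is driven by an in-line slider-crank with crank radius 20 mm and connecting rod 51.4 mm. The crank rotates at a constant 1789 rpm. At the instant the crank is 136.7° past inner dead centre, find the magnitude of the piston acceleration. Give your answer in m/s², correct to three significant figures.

483

ω = 2π·1789/60 = 187.3 rad/s
x(θ) = r cosθ + √(L² − r² sin²θ); with ω constant, a = ω²·d²x/dθ².
d²x/dθ² = −r cosθ − r²(cos2θ)/√u − r⁴ sin²2θ/(4u^{3/2}),  u = L² − r² sin²θ = 0.00245382 m².
Substituting r = 0.02 m, L = 0.0514 m, θ = 136.7°: d²x/dθ² = +0.013749 m.
a = ω²·d²x/dθ² = (187.3)²·(+0.013749) = +482.54 m/s²;  |a| = 482.54 m/s².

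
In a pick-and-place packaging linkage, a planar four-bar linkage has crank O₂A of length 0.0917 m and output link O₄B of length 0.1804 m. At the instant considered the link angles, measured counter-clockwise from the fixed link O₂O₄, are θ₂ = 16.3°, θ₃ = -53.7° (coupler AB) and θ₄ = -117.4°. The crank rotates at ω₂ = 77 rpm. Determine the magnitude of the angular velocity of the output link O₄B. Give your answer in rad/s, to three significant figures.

4.30

ω₂ = 8.063 rad/s (from 77 rpm).
Differentiating the loop-closure r₂e^{iθ₂}+r₃e^{iθ₃}=r₁+r₄e^{iθ₄} gives r₂ω₂e^{iθ₂}+r₃ω₃e^{iθ₃}=r₄ω₄e^{iθ₄}.
Eliminating the other unknown: ω₄ = r₂ω₂ sin(θ₂−θ₃) / [r₄ sin(θ₄−θ₃)].
Numerator sine = +0.93969; denominator sine = -0.89649.
Result = 0.0917·8.063·(+0.93969) / (0.1804·(-0.89649)) = -4.2963 rad/s; magnitude 4.2963 rad/s.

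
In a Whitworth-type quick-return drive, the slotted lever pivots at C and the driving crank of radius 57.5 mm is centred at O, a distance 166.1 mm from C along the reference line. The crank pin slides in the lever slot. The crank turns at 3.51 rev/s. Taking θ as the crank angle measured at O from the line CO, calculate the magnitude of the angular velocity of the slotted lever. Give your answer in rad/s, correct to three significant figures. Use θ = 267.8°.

ω = 22.05 rad/s (from 3.51 rev/s).
Crank pin A relative to C: A = (d + r cosθ, r sinθ); lever angle φ = atan2(r sinθ, d + r cosθ).
Differentiating tanφ: φ̇ = rω(d cosθ + r)/(d² + r² + 2dr cosθ).
d² + r² + 2dr cosθ = |CA|² = 0.0301622 m²;  d cosθ + r = +0.051124 m.
|ω_lever| = |0.0575·22.05·+0.051124| / 0.0301622 = 2.1494 rad/s.

2.15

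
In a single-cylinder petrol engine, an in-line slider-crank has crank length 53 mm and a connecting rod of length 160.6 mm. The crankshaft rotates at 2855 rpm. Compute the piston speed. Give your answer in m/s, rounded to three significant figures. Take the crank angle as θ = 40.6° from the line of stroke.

ω = 2π·2855/60 = 299 rad/s
For an in-line slider-crank, x = r cosθ + √(L² − r² sin²θ), so v = −rω sinθ·[1 + r cosθ/√(L² − r² sin²θ)].
With r = 0.053 m, L = 0.1606 m, θ = 40.6°: √(L² − r² sin²θ) = 0.15685 m.
v = −0.053·299·0.65077·[1 + 0.053·0.75927/0.15685] = -12.958 m/s.
|v| = 12.958 m/s.

13.0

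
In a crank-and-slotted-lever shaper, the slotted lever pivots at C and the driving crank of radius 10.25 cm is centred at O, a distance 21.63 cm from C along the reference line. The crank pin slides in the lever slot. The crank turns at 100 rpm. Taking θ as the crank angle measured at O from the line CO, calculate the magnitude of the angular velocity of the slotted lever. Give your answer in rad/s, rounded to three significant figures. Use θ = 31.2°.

ω = 10.47 rad/s (from 100 rpm).
Crank pin A relative to C: A = (d + r cosθ, r sinθ); lever angle φ = atan2(r sinθ, d + r cosθ).
Differentiating tanφ: φ̇ = rω(d cosθ + r)/(d² + r² + 2dr cosθ).
d² + r² + 2dr cosθ = |CA|² = 0.0952201 m²;  d cosθ + r = +0.28752 m.
|ω_lever| = |0.1025·10.47·+0.28752| / 0.0952201 = 3.241 rad/s.

3.24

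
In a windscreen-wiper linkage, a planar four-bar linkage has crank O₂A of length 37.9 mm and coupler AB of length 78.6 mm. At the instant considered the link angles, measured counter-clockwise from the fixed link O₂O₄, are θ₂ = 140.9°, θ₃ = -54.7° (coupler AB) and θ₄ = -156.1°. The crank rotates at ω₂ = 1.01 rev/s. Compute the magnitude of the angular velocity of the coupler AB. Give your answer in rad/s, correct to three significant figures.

ω₂ = 6.346 rad/s (from 1.01 rev/s).
Differentiating the loop-closure r₂e^{iθ₂}+r₃e^{iθ₃}=r₁+r₄e^{iθ₄} gives r₂ω₂e^{iθ₂}+r₃ω₃e^{iθ₃}=r₄ω₄e^{iθ₄}.
Eliminating the other unknown: ω₃ = r₂ω₂ sin(θ₄−θ₂) / [r₃ sin(θ₃−θ₄)].
Numerator sine = +0.89101; denominator sine = +0.98027.
Result = 0.0379·6.346·(+0.89101) / (0.0786·(+0.98027)) = +2.7813 rad/s; magnitude 2.7813 rad/s.

2.78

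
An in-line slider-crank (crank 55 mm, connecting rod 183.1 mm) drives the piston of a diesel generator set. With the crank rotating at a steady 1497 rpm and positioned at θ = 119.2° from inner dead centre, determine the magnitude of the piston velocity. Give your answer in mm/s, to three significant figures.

ω = 2π·1497/60 = 156.8 rad/s
For an in-line slider-crank, x = r cosθ + √(L² − r² sin²θ), so v = −rω sinθ·[1 + r cosθ/√(L² − r² sin²θ)].
With r = 0.055 m, L = 0.1831 m, θ = 119.2°: √(L² − r² sin²θ) = 0.17669 m.
v = −0.055·156.8·0.87292·[1 + 0.055·-0.48786/0.17669] = -6.3835 m/s.
|v| = 6.3835 m/s = 6383.5 mm/s.

6380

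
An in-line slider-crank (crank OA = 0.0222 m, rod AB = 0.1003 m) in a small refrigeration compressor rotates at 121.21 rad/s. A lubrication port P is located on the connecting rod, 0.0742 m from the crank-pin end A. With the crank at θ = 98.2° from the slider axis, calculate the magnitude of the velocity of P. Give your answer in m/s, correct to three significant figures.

ω = 121.2 rad/s.  Crank-pin speed |V_A| = rω = 2.6909 m/s, perpendicular to OA.
Rod angle: sinφ = −(r/L) sinθ ⇒ φ = -12.655°; ω_rod = −rω cosθ/√(L²−r²sin²θ) = +3.9217 rad/s.
V_P = V_A + ω_rod × AP, with AP = 0.0742 m along the rod.
Components: V_Px = −rω sinθ − a·ω_rod·sinφ = -2.5996 m/s;  V_Py = rω cosθ + a·ω_rod·cosφ = -0.099871 m/s.
|V_P| = √(V_Px² + V_Py²) = 2.6015 m/s.

2.60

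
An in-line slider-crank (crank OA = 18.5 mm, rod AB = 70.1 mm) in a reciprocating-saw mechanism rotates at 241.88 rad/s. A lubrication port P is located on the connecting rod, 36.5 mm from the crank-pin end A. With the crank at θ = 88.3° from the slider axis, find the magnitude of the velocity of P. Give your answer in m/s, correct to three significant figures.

ω = 241.9 rad/s.  Crank-pin speed |V_A| = rω = 4.4748 m/s, perpendicular to OA.
Rod angle: sinφ = −(r/L) sinθ ⇒ φ = -15.295°; ω_rod = −rω cosθ/√(L²−r²sin²θ) = -1.9633 rad/s.
V_P = V_A + ω_rod × AP, with AP = 0.0365 m along the rod.
Components: V_Px = −rω sinθ − a·ω_rod·sinφ = -4.4917 m/s;  V_Py = rω cosθ + a·ω_rod·cosφ = +0.063629 m/s.
|V_P| = √(V_Px² + V_Py²) = 4.4922 m/s.

4.49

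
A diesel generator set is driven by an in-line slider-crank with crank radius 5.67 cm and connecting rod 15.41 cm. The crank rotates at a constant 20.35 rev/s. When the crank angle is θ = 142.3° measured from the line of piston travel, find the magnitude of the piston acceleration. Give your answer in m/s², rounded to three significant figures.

634

ω = 2π·20.4 = 127.9 rad/s
x(θ) = r cosθ + √(L² − r² sin²θ); with ω constant, a = ω²·d²x/dθ².
d²x/dθ² = −r cosθ − r²(cos2θ)/√u − r⁴ sin²2θ/(4u^{3/2}),  u = L² − r² sin²θ = 0.0225446 m².
Substituting r = 0.0567 m, L = 0.1541 m, θ = 142.3°: d²x/dθ² = +0.03875 m.
a = ω²·d²x/dθ² = (127.9)²·(+0.03875) = +633.53 m/s²;  |a| = 633.53 m/s².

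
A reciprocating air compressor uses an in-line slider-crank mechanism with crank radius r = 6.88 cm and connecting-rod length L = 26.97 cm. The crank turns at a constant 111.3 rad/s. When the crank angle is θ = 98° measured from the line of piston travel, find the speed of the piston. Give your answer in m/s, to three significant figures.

7.30

ω = 111.3 rad/s
For an in-line slider-crank, x = r cosθ + √(L² − r² sin²θ), so v = −rω sinθ·[1 + r cosθ/√(L² − r² sin²θ)].
With r = 0.0688 m, L = 0.2697 m, θ = 98°: √(L² − r² sin²θ) = 0.26095 m.
v = −0.0688·111.3·0.99027·[1 + 0.0688·-0.13917/0.26095] = -7.3047 m/s.
|v| = 7.3047 m/s.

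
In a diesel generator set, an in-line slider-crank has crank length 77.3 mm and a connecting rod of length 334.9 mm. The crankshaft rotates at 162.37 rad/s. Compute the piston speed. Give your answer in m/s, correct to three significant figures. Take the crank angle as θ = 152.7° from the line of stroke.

4.57

ω = 162.4 rad/s
For an in-line slider-crank, x = r cosθ + √(L² − r² sin²θ), so v = −rω sinθ·[1 + r cosθ/√(L² − r² sin²θ)].
With r = 0.0773 m, L = 0.3349 m, θ = 152.7°: √(L² − r² sin²θ) = 0.33302 m.
v = −0.0773·162.4·0.45865·[1 + 0.0773·-0.88862/0.33302] = -4.5692 m/s.
|v| = 4.5692 m/s.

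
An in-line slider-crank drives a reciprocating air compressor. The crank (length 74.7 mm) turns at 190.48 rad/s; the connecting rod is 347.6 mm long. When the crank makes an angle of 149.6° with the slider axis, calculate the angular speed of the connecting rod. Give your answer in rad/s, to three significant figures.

35.5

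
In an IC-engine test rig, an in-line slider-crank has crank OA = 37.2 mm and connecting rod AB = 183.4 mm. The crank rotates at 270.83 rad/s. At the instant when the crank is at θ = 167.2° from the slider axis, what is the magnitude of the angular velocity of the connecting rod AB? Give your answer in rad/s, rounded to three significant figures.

ω = 270.8 rad/s
The rod makes angle φ with the slider axis where L sinφ = r sinθ; differentiating, L cosφ·φ̇ = r ω cosθ.
L cosφ = √(L² − r² sin²θ) = 0.18321 m.
|ω_rod| = r ω |cosθ| / √(L² − r² sin²θ) = 0.0372·270.8·0.97515/0.18321 = 53.623 rad/s.

53.6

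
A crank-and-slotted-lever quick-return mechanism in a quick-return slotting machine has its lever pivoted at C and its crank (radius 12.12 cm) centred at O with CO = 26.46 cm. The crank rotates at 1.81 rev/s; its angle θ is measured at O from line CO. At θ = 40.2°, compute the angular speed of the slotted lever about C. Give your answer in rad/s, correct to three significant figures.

3.33

ω = 11.37 rad/s (from 1.81 rev/s).
Crank pin A relative to C: A = (d + r cosθ, r sinθ); lever angle φ = atan2(r sinθ, d + r cosθ).
Differentiating tanφ: φ̇ = rω(d cosθ + r)/(d² + r² + 2dr cosθ).
d² + r² + 2dr cosθ = |CA|² = 0.133692 m²;  d cosθ + r = +0.3233 m.
|ω_lever| = |0.1212·11.37·+0.3233| / 0.133692 = 3.3332 rad/s.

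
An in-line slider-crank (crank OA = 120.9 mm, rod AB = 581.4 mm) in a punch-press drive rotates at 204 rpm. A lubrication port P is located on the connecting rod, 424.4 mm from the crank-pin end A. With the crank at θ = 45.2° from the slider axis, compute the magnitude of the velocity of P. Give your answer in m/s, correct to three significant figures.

ω = 21.36 rad/s.  Crank-pin speed |V_A| = rω = 2.5828 m/s, perpendicular to OA.
Rod angle: sinφ = −(r/L) sinθ ⇒ φ = -8.485°; ω_rod = −rω cosθ/√(L²−r²sin²θ) = -3.1649 rad/s.
V_P = V_A + ω_rod × AP, with AP = 0.4244 m along the rod.
Components: V_Px = −rω sinθ − a·ω_rod·sinφ = -2.0308 m/s;  V_Py = rω cosθ + a·ω_rod·cosφ = +0.49144 m/s.
|V_P| = √(V_Px² + V_Py²) = 2.0895 m/s.

2.09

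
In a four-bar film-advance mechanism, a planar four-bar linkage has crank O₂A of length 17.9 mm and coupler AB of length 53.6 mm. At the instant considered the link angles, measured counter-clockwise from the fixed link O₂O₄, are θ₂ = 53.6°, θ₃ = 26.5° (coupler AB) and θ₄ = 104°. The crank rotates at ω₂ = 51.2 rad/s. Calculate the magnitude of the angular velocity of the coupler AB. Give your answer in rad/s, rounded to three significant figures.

ω₂ = 51.2 rad/s
Differentiating the loop-closure r₂e^{iθ₂}+r₃e^{iθ₃}=r₁+r₄e^{iθ₄} gives r₂ω₂e^{iθ₂}+r₃ω₃e^{iθ₃}=r₄ω₄e^{iθ₄}.
Eliminating the other unknown: ω₃ = r₂ω₂ sin(θ₄−θ₂) / [r₃ sin(θ₃−θ₄)].
Numerator sine = +0.77051; denominator sine = -0.97630.
Result = 0.0179·51.2·(+0.77051) / (0.0536·(-0.97630)) = -13.494 rad/s; magnitude 13.494 rad/s.

13.5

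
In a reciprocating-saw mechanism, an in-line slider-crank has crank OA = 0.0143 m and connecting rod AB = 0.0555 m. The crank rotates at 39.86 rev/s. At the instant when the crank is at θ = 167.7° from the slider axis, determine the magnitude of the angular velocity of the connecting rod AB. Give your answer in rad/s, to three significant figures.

ω = 250.4 rad/s (converted from 39.86 rev/s).
The rod makes angle φ with the slider axis where L sinφ = r sinθ; differentiating, L cosφ·φ̇ = r ω cosθ.
L cosφ = √(L² − r² sin²θ) = 0.055416 m.
|ω_rod| = r ω |cosθ| / √(L² − r² sin²θ) = 0.0143·250.4·0.97705/0.055416 = 63.144 rad/s.

63.1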